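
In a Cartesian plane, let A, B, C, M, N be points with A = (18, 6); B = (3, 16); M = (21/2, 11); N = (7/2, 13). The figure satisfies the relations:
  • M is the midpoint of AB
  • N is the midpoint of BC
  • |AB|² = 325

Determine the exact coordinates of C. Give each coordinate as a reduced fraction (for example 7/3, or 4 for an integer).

C = (4, 10)

1. C_x = 4  [C = 2·N−B = 2·(7/2, 13)−(3, 16)]
2. C_y = 10  [C = 2·N−B = 2·(7/2, 13)−(3, 16)]
   so C = (4, 10)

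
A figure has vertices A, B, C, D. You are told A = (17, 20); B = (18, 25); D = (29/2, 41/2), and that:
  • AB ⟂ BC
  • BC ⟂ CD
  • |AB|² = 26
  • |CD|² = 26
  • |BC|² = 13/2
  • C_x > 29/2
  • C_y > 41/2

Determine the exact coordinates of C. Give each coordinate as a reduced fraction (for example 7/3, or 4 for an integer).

C = (31/2, 51/2)

1. C_x = 31/2  [[AB ⟂ BC ⇒ 1x+5y-143=0] ∩ [|C−(29/2, 41/2)|²=26]]
2. C_y = 51/2  [[AB ⟂ BC ⇒ 1x+5y-143=0] ∩ [|C−(29/2, 41/2)|²=26]]
   so C = (31/2, 51/2)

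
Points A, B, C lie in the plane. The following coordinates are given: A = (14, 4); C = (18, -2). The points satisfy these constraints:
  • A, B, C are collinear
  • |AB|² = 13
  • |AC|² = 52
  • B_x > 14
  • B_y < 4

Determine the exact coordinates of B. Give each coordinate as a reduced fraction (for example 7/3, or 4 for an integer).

B = (16, 1)

1. B_x = 16  [[A, B, C are collinear ⇒ -6x-4y+100=0] ∩ [|B−(14, 4)|²=13]]
2. B_y = 1  [[A, B, C are collinear ⇒ -6x-4y+100=0] ∩ [|B−(14, 4)|²=13]]
   so B = (16, 1)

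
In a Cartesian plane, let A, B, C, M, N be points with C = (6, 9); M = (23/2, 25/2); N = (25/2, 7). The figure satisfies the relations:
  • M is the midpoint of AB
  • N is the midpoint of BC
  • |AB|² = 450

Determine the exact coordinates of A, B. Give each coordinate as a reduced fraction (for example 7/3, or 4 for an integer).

1. B_x = 19  [B = 2·N−C = 2·(25/2, 7)−(6, 9)]
2. B_y = 5  [B = 2·N−C = 2·(25/2, 7)−(6, 9)]
   so B = (19, 5)
3. A_x = 4  [A = 2·M−B = 2·(23/2, 25/2)−(19, 5)]
4. A_y = 20  [A = 2·M−B = 2·(23/2, 25/2)−(19, 5)]
   so A = (4, 20)

A = (4, 20)
B = (19, 5)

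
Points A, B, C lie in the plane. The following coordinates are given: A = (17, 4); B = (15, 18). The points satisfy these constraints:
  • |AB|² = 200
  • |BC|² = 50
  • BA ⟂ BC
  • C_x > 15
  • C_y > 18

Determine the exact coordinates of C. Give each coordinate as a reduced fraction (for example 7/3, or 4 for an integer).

1. C_x = 22  [[BA ⟂ BC ⇒ 2x-14y+222=0] ∩ [|C−(15, 18)|²=50]]
2. C_y = 19  [[BA ⟂ BC ⇒ 2x-14y+222=0] ∩ [|C−(15, 18)|²=50]]
   so C = (22, 19)

C = (22, 19)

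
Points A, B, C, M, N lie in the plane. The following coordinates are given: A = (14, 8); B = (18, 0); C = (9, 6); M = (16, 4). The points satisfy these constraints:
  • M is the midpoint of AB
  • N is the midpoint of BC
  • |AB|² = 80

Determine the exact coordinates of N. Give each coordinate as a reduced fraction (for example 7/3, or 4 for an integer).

1. N_x = 27/2  [2·N = B+C = (18, 0)+(9, 6)]
2. N_y = 3  [2·N = B+C = (18, 0)+(9, 6)]
   so N = (27/2, 3)

N = (27/2, 3)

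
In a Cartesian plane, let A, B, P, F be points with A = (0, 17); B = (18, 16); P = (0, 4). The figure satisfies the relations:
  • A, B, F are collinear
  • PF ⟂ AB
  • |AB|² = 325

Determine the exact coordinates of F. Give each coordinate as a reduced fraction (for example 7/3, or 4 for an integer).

F = (18/25, 424/25)

1. F_x = 18/25  [[A, B, F are collinear ⇒ 1x+18y-306=0] ∩ [PF ⟂ AB ⇒ 18x-1y+4=0]]
2. F_y = 424/25  [[A, B, F are collinear ⇒ 1x+18y-306=0] ∩ [PF ⟂ AB ⇒ 18x-1y+4=0]]
   so F = (18/25, 424/25)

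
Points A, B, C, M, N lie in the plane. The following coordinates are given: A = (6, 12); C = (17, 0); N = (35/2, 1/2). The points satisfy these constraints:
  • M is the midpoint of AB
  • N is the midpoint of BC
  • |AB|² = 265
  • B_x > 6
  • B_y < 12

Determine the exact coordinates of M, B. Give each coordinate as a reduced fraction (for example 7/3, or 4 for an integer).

1. B_x = 18  [B = 2·N−C = 2·(35/2, 1/2)−(17, 0)]
2. B_y = 1  [B = 2·N−C = 2·(35/2, 1/2)−(17, 0)]
   so B = (18, 1)
3. M_x = 12  [2·M = A+B = (6, 12)+(18, 1)]
4. M_y = 13/2  [2·M = A+B = (6, 12)+(18, 1)]
   so M = (12, 13/2)

M = (12, 13/2)
B = (18, 1)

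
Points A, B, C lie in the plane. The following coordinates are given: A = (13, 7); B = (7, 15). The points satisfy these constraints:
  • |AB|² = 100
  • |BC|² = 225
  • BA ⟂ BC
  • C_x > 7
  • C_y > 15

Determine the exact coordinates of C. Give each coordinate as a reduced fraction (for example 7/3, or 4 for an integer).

1. C_x = 19  [[BA ⟂ BC ⇒ 6x-8y+78=0] ∩ [|C−(7, 15)|²=225]]
2. C_y = 24  [[BA ⟂ BC ⇒ 6x-8y+78=0] ∩ [|C−(7, 15)|²=225]]
   so C = (19, 24)

C = (19, 24)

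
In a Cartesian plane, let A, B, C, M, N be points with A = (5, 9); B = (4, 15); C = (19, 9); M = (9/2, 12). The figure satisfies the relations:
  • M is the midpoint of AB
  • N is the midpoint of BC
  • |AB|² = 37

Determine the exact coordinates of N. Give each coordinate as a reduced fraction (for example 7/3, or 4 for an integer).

N = (23/2, 12)

1. N_x = 23/2  [2·N = B+C = (4, 15)+(19, 9)]
2. N_y = 12  [2·N = B+C = (4, 15)+(19, 9)]
   so N = (23/2, 12)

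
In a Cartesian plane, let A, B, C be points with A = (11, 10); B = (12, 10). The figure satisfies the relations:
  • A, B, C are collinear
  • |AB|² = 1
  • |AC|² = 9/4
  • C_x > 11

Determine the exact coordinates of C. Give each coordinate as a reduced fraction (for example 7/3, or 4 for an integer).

1. C_x = 25/2  [[A, B, C are collinear ⇒ 1y-10=0] ∩ [|C−(11, 10)|²=9/4]]
2. C_y = 10  [[A, B, C are collinear ⇒ 1y-10=0] ∩ [|C−(11, 10)|²=9/4]]
   so C = (25/2, 10)

C = (25/2, 10)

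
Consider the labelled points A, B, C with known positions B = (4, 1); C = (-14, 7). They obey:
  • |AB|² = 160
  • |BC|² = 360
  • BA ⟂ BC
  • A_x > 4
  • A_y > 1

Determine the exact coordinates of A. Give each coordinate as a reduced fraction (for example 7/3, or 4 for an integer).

A = (8, 13)

1. A_x = 8  [[BA ⟂ BC ⇒ -18x+6y+66=0] ∩ [|A−(4, 1)|²=160]]
2. A_y = 13  [[BA ⟂ BC ⇒ -18x+6y+66=0] ∩ [|A−(4, 1)|²=160]]
   so A = (8, 13)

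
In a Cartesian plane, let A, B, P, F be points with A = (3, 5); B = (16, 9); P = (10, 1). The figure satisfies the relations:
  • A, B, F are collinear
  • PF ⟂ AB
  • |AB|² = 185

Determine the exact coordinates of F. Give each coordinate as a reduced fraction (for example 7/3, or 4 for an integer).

F = (306/37, 245/37)

1. F_x = 306/37  [[A, B, F are collinear ⇒ -4x+13y-53=0] ∩ [PF ⟂ AB ⇒ 13x+4y-134=0]]
2. F_y = 245/37  [[A, B, F are collinear ⇒ -4x+13y-53=0] ∩ [PF ⟂ AB ⇒ 13x+4y-134=0]]
   so F = (306/37, 245/37)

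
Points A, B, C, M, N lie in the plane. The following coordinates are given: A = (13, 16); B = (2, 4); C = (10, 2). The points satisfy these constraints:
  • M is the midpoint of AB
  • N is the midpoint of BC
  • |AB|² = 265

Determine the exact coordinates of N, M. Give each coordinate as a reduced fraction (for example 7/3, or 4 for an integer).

N = (6, 3)
M = (15/2, 10)

1. M_x = 15/2  [2·M = A+B = (13, 16)+(2, 4)]
2. M_y = 10  [2·M = A+B = (13, 16)+(2, 4)]
   so M = (15/2, 10)
3. N_x = 6  [2·N = B+C = (2, 4)+(10, 2)]
4. N_y = 3  [2·N = B+C = (2, 4)+(10, 2)]
   so N = (6, 3)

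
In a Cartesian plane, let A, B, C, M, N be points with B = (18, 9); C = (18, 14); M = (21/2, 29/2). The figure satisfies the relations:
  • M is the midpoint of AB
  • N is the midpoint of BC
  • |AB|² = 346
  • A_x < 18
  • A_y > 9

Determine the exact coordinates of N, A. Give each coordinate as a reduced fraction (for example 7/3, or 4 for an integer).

N = (18, 23/2)
A = (3, 20)

1. A_x = 3  [A = 2·M−B = 2·(21/2, 29/2)−(18, 9)]
2. A_y = 20  [A = 2·M−B = 2·(21/2, 29/2)−(18, 9)]
   so A = (3, 20)
3. N_x = 18  [2·N = B+C = (18, 9)+(18, 14)]
4. N_y = 23/2  [2·N = B+C = (18, 9)+(18, 14)]
   so N = (18, 23/2)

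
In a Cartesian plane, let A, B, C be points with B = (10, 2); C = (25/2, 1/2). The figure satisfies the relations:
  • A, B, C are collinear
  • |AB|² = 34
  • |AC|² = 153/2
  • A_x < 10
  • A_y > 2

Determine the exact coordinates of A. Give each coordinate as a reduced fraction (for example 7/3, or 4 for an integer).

1. A_x = 5  [[A, B, C are collinear ⇒ 3/2x+5/2y-20=0] ∩ [|A−(10, 2)|²=34]]
2. A_y = 5  [[A, B, C are collinear ⇒ 3/2x+5/2y-20=0] ∩ [|A−(10, 2)|²=34]]
   so A = (5, 5)

A = (5, 5)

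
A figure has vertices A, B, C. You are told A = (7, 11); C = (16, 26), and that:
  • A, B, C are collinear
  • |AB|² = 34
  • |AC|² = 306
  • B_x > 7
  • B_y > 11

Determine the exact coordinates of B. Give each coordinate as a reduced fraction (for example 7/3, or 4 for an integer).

B = (10, 16)

1. B_x = 10  [[A, B, C are collinear ⇒ 15x-9y-6=0] ∩ [|B−(7, 11)|²=34]]
2. B_y = 16  [[A, B, C are collinear ⇒ 15x-9y-6=0] ∩ [|B−(7, 11)|²=34]]
   so B = (10, 16)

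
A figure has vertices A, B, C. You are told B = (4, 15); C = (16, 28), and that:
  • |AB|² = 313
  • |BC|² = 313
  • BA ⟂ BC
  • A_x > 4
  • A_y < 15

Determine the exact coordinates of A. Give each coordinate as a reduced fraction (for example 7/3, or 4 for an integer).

A = (17, 3)

1. A_x = 17  [[BA ⟂ BC ⇒ 12x+13y-243=0] ∩ [|A−(4, 15)|²=313]]
2. A_y = 3  [[BA ⟂ BC ⇒ 12x+13y-243=0] ∩ [|A−(4, 15)|²=313]]
   so A = (17, 3)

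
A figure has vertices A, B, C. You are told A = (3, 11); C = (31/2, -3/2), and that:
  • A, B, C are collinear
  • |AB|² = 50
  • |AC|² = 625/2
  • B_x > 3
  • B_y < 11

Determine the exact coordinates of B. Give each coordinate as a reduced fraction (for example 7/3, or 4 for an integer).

1. B_x = 8  [[A, B, C are collinear ⇒ -25/2x-25/2y+175=0] ∩ [|B−(3, 11)|²=50]]
2. B_y = 6  [[A, B, C are collinear ⇒ -25/2x-25/2y+175=0] ∩ [|B−(3, 11)|²=50]]
   so B = (8, 6)

B = (8, 6)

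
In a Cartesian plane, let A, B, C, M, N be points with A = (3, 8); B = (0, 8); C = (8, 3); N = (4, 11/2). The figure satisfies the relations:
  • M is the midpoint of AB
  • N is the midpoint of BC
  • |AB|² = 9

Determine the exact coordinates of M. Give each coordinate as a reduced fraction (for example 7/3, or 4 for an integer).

1. M_x = 3/2  [2·M = A+B = (3, 8)+(0, 8)]
2. M_y = 8  [2·M = A+B = (3, 8)+(0, 8)]
   so M = (3/2, 8)

M = (3/2, 8)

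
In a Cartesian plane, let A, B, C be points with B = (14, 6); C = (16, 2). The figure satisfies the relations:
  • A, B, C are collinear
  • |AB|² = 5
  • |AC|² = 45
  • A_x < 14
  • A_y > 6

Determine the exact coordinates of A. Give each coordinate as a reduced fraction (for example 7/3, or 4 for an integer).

1. A_x = 13  [[A, B, C are collinear ⇒ 4x+2y-68=0] ∩ [|A−(14, 6)|²=5]]
2. A_y = 8  [[A, B, C are collinear ⇒ 4x+2y-68=0] ∩ [|A−(14, 6)|²=5]]
   so A = (13, 8)

A = (13, 8)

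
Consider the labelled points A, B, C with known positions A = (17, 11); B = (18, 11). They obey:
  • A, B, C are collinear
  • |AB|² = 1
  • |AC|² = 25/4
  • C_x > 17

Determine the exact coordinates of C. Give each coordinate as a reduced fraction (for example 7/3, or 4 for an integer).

C = (39/2, 11)

1. C_x = 39/2  [[A, B, C are collinear ⇒ 1y-11=0] ∩ [|C−(17, 11)|²=25/4]]
2. C_y = 11  [[A, B, C are collinear ⇒ 1y-11=0] ∩ [|C−(17, 11)|²=25/4]]
   so C = (39/2, 11)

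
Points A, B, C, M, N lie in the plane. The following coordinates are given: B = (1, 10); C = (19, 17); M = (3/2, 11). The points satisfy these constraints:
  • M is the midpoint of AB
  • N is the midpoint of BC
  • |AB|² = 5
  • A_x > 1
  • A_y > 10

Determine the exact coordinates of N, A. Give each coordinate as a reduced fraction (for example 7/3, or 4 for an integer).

1. A_x = 2  [A = 2·M−B = 2·(3/2, 11)−(1, 10)]
2. A_y = 12  [A = 2·M−B = 2·(3/2, 11)−(1, 10)]
   so A = (2, 12)
3. N_x = 10  [2·N = B+C = (1, 10)+(19, 17)]
4. N_y = 27/2  [2·N = B+C = (1, 10)+(19, 17)]
   so N = (10, 27/2)

N = (10, 27/2)
A = (2, 12)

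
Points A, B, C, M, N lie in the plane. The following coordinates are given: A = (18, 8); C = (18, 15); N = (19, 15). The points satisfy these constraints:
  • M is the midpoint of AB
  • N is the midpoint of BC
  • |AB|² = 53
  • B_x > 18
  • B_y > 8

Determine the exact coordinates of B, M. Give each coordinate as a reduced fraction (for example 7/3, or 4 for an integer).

1. B_x = 20  [B = 2·N−C = 2·(19, 15)−(18, 15)]
2. B_y = 15  [B = 2·N−C = 2·(19, 15)−(18, 15)]
   so B = (20, 15)
3. M_x = 19  [2·M = A+B = (18, 8)+(20, 15)]
4. M_y = 23/2  [2·M = A+B = (18, 8)+(20, 15)]
   so M = (19, 23/2)

B = (20, 15)
M = (19, 23/2)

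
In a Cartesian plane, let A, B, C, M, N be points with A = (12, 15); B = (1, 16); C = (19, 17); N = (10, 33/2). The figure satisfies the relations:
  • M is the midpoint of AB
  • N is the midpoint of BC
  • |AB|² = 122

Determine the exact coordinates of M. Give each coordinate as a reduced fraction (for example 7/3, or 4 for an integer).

M = (13/2, 31/2)

1. M_x = 13/2  [2·M = A+B = (12, 15)+(1, 16)]
2. M_y = 31/2  [2·M = A+B = (12, 15)+(1, 16)]
   so M = (13/2, 31/2)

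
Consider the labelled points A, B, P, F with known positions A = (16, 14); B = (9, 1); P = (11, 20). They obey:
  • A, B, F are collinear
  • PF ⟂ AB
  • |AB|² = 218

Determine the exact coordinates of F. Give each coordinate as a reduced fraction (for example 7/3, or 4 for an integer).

1. F_x = 3789/218  [[A, B, F are collinear ⇒ 13x-7y-110=0] ∩ [PF ⟂ AB ⇒ -7x-13y+337=0]]
2. F_y = 3611/218  [[A, B, F are collinear ⇒ 13x-7y-110=0] ∩ [PF ⟂ AB ⇒ -7x-13y+337=0]]
   so F = (3789/218, 3611/218)

F = (3789/218, 3611/218)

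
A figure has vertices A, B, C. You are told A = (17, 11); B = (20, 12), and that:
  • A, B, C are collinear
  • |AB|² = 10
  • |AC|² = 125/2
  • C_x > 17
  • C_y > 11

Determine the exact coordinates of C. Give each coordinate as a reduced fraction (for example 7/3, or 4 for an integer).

1. C_x = 49/2  [[A, B, C are collinear ⇒ -1x+3y-16=0] ∩ [|C−(17, 11)|²=125/2]]
2. C_y = 27/2  [[A, B, C are collinear ⇒ -1x+3y-16=0] ∩ [|C−(17, 11)|²=125/2]]
   so C = (49/2, 27/2)

C = (49/2, 27/2)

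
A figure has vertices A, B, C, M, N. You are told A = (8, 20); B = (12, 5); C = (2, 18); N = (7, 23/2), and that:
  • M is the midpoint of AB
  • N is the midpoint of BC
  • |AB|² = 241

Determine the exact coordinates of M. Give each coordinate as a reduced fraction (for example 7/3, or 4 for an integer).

M = (10, 25/2)

1. M_x = 10  [2·M = A+B = (8, 20)+(12, 5)]
2. M_y = 25/2  [2·M = A+B = (8, 20)+(12, 5)]
   so M = (10, 25/2)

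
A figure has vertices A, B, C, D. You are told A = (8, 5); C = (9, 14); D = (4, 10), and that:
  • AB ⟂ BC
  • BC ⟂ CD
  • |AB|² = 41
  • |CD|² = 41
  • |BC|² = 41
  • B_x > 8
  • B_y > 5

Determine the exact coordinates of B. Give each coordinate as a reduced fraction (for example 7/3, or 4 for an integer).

B = (13, 9)

1. B_x = 13  [[BC ⟂ CD ⇒ 5x+4y-101=0] ∩ [|B−(8, 5)|²=41]]
2. B_y = 9  [[BC ⟂ CD ⇒ 5x+4y-101=0] ∩ [|B−(8, 5)|²=41]]
   so B = (13, 9)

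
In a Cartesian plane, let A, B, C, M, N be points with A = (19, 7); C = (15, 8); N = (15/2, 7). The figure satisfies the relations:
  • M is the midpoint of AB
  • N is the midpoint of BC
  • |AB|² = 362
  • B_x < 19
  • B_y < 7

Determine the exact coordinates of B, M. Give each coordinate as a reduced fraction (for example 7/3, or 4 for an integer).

B = (0, 6)
M = (19/2, 13/2)

1. B_x = 0  [B = 2·N−C = 2·(15/2, 7)−(15, 8)]
2. B_y = 6  [B = 2·N−C = 2·(15/2, 7)−(15, 8)]
   so B = (0, 6)
3. M_x = 19/2  [2·M = A+B = (19, 7)+(0, 6)]
4. M_y = 13/2  [2·M = A+B = (19, 7)+(0, 6)]
   so M = (19/2, 13/2)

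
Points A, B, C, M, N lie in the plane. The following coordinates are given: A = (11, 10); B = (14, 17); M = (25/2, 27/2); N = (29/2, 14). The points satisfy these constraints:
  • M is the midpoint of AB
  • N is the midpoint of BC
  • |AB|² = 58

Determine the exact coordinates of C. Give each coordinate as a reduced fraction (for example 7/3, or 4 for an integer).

1. C_x = 15  [C = 2·N−B = 2·(29/2, 14)−(14, 17)]
2. C_y = 11  [C = 2·N−B = 2·(29/2, 14)−(14, 17)]
   so C = (15, 11)

C = (15, 11)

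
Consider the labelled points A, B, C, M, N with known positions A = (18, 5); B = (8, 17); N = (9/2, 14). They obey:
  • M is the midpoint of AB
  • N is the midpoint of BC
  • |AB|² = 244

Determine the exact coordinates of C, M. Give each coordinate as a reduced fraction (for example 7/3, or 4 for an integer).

1. M_x = 13  [2·M = A+B = (18, 5)+(8, 17)]
2. M_y = 11  [2·M = A+B = (18, 5)+(8, 17)]
   so M = (13, 11)
3. C_x = 1  [C = 2·N−B = 2·(9/2, 14)−(8, 17)]
4. C_y = 11  [C = 2·N−B = 2·(9/2, 14)−(8, 17)]
   so C = (1, 11)

C = (1, 11)
M = (13, 11)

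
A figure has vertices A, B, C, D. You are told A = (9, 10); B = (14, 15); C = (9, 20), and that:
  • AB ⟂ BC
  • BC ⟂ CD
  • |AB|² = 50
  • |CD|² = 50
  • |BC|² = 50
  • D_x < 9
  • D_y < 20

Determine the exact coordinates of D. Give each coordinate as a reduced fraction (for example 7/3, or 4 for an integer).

1. D_x = 4  [[BC ⟂ CD ⇒ -5x+5y-55=0] ∩ [|D−(9, 20)|²=50]]
2. D_y = 15  [[BC ⟂ CD ⇒ -5x+5y-55=0] ∩ [|D−(9, 20)|²=50]]
   so D = (4, 15)

D = (4, 15)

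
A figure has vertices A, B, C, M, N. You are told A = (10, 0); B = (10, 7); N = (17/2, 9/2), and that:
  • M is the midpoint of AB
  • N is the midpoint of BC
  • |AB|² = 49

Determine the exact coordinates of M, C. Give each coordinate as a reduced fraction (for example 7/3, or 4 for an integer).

M = (10, 7/2)
C = (7, 2)

1. M_x = 10  [2·M = A+B = (10, 0)+(10, 7)]
2. M_y = 7/2  [2·M = A+B = (10, 0)+(10, 7)]
   so M = (10, 7/2)
3. C_x = 7  [C = 2·N−B = 2·(17/2, 9/2)−(10, 7)]
4. C_y = 2  [C = 2·N−B = 2·(17/2, 9/2)−(10, 7)]
   so C = (7, 2)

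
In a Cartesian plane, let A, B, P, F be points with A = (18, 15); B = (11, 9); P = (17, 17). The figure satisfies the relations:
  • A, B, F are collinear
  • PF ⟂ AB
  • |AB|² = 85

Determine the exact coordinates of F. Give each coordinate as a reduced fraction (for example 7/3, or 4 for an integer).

1. F_x = 313/17  [[A, B, F are collinear ⇒ 6x-7y-3=0] ∩ [PF ⟂ AB ⇒ -7x-6y+221=0]]
2. F_y = 261/17  [[A, B, F are collinear ⇒ 6x-7y-3=0] ∩ [PF ⟂ AB ⇒ -7x-6y+221=0]]
   so F = (313/17, 261/17)

F = (313/17, 261/17)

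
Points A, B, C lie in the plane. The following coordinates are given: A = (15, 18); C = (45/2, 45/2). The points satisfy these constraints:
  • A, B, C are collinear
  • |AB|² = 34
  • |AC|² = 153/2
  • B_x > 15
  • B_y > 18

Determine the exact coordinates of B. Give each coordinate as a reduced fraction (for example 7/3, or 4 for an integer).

1. B_x = 20  [[A, B, C are collinear ⇒ 9/2x-15/2y+135/2=0] ∩ [|B−(15, 18)|²=34]]
2. B_y = 21  [[A, B, C are collinear ⇒ 9/2x-15/2y+135/2=0] ∩ [|B−(15, 18)|²=34]]
   so B = (20, 21)

B = (20, 21)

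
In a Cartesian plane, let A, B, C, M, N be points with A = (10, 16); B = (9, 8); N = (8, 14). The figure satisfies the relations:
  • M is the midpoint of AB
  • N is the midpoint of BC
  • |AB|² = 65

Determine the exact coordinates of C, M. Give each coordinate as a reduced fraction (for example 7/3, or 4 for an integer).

1. M_x = 19/2  [2·M = A+B = (10, 16)+(9, 8)]
2. M_y = 12  [2·M = A+B = (10, 16)+(9, 8)]
   so M = (19/2, 12)
3. C_x = 7  [C = 2·N−B = 2·(8, 14)−(9, 8)]
4. C_y = 20  [C = 2·N−B = 2·(8, 14)−(9, 8)]
   so C = (7, 20)

C = (7, 20)
M = (19/2, 12)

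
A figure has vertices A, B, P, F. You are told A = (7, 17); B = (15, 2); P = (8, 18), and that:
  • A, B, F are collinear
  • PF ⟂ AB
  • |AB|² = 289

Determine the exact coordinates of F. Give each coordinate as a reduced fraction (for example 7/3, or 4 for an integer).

F = (1967/289, 5018/289)

1. F_x = 1967/289  [[A, B, F are collinear ⇒ 15x+8y-241=0] ∩ [PF ⟂ AB ⇒ 8x-15y+206=0]]
2. F_y = 5018/289  [[A, B, F are collinear ⇒ 15x+8y-241=0] ∩ [PF ⟂ AB ⇒ 8x-15y+206=0]]
   so F = (1967/289, 5018/289)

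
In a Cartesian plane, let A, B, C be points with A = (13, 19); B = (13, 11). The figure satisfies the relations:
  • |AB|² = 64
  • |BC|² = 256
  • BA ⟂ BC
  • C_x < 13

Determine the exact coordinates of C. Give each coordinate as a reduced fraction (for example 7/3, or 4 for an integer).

C = (-3, 11)

1. C_x = -3  [[BA ⟂ BC ⇒ 8y-88=0] ∩ [|C−(13, 11)|²=256]]
2. C_y = 11  [[BA ⟂ BC ⇒ 8y-88=0] ∩ [|C−(13, 11)|²=256]]
   so C = (-3, 11)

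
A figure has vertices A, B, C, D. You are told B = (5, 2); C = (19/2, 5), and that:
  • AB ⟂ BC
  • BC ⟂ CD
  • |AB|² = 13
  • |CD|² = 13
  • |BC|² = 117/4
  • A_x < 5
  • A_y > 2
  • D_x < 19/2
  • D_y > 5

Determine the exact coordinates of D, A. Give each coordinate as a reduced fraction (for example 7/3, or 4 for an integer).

D = (15/2, 8)
A = (3, 5)

1. D_x = 15/2  [[BC ⟂ CD ⇒ 9/2x+3y-231/4=0] ∩ [|D−(19/2, 5)|²=13]]
2. D_y = 8  [[BC ⟂ CD ⇒ 9/2x+3y-231/4=0] ∩ [|D−(19/2, 5)|²=13]]
   so D = (15/2, 8)
3. A_x = 3  [[AB ⟂ BC ⇒ -9/2x-3y+57/2=0] ∩ [|A−(5, 2)|²=13]]
4. A_y = 5  [[AB ⟂ BC ⇒ -9/2x-3y+57/2=0] ∩ [|A−(5, 2)|²=13]]
   so A = (3, 5)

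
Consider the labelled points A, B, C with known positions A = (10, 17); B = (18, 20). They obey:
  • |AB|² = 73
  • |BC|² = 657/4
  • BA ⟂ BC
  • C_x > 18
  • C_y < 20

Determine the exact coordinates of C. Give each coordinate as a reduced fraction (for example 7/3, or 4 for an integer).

C = (45/2, 8)

1. C_x = 45/2  [[BA ⟂ BC ⇒ -8x-3y+204=0] ∩ [|C−(18, 20)|²=657/4]]
2. C_y = 8  [[BA ⟂ BC ⇒ -8x-3y+204=0] ∩ [|C−(18, 20)|²=657/4]]
   so C = (45/2, 8)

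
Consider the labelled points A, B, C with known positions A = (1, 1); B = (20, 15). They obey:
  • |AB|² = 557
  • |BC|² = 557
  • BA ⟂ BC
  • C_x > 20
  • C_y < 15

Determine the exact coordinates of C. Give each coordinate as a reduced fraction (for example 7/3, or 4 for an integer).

1. C_x = 34  [[BA ⟂ BC ⇒ -19x-14y+590=0] ∩ [|C−(20, 15)|²=557]]
2. C_y = -4  [[BA ⟂ BC ⇒ -19x-14y+590=0] ∩ [|C−(20, 15)|²=557]]
   so C = (34, -4)

C = (34, -4)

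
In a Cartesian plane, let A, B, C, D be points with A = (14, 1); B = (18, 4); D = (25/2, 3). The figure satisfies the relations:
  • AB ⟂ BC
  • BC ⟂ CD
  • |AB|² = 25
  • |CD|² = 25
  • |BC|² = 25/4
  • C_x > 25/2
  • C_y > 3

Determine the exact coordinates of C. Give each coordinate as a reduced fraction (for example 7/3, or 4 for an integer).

1. C_x = 33/2  [[AB ⟂ BC ⇒ 4x+3y-84=0] ∩ [|C−(25/2, 3)|²=25]]
2. C_y = 6  [[AB ⟂ BC ⇒ 4x+3y-84=0] ∩ [|C−(25/2, 3)|²=25]]
   so C = (33/2, 6)

C = (33/2, 6)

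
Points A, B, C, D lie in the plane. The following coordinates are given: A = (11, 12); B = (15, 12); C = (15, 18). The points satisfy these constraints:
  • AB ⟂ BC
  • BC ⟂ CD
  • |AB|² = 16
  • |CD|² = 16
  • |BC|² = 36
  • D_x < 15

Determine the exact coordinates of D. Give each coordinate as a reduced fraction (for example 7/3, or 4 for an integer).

D = (11, 18)

1. D_x = 11  [[BC ⟂ CD ⇒ 6y-108=0] ∩ [|D−(15, 18)|²=16]]
2. D_y = 18  [[BC ⟂ CD ⇒ 6y-108=0] ∩ [|D−(15, 18)|²=16]]
   so D = (11, 18)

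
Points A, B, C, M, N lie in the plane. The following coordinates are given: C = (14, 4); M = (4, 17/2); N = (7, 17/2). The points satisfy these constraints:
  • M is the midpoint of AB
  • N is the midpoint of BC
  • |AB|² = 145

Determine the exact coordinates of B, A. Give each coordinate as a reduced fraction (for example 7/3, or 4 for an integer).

B = (0, 13)
A = (8, 4)

1. B_x = 0  [B = 2·N−C = 2·(7, 17/2)−(14, 4)]
2. B_y = 13  [B = 2·N−C = 2·(7, 17/2)−(14, 4)]
   so B = (0, 13)
3. A_x = 8  [A = 2·M−B = 2·(4, 17/2)−(0, 13)]
4. A_y = 4  [A = 2·M−B = 2·(4, 17/2)−(0, 13)]
   so A = (8, 4)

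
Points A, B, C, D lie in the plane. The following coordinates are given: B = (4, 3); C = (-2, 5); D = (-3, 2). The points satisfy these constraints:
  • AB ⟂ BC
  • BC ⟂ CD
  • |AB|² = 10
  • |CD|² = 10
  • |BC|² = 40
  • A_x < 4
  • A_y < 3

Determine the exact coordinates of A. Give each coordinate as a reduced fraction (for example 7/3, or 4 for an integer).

1. A_x = 3  [[AB ⟂ BC ⇒ 6x-2y-18=0] ∩ [|A−(4, 3)|²=10]]
2. A_y = 0  [[AB ⟂ BC ⇒ 6x-2y-18=0] ∩ [|A−(4, 3)|²=10]]
   so A = (3, 0)

A = (3, 0)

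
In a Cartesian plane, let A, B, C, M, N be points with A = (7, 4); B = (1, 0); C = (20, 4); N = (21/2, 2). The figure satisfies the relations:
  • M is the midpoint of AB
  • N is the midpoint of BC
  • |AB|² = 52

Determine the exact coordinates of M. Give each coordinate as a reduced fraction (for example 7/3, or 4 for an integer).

1. M_x = 4  [2·M = A+B = (7, 4)+(1, 0)]
2. M_y = 2  [2·M = A+B = (7, 4)+(1, 0)]
   so M = (4, 2)

M = (4, 2)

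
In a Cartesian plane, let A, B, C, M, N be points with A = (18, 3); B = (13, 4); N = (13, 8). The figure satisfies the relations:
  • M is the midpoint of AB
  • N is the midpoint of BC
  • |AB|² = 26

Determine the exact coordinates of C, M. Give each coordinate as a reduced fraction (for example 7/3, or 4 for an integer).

C = (13, 12)
M = (31/2, 7/2)

1. M_x = 31/2  [2·M = A+B = (18, 3)+(13, 4)]
2. M_y = 7/2  [2·M = A+B = (18, 3)+(13, 4)]
   so M = (31/2, 7/2)
3. C_x = 13  [C = 2·N−B = 2·(13, 8)−(13, 4)]
4. C_y = 12  [C = 2·N−B = 2·(13, 8)−(13, 4)]
   so C = (13, 12)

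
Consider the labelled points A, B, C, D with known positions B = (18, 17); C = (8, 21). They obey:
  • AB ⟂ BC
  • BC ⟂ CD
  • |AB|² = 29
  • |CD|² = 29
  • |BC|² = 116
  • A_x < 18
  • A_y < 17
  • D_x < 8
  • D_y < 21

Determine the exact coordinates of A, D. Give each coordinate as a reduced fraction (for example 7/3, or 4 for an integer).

1. A_x = 16  [[AB ⟂ BC ⇒ 10x-4y-112=0] ∩ [|A−(18, 17)|²=29]]
2. A_y = 12  [[AB ⟂ BC ⇒ 10x-4y-112=0] ∩ [|A−(18, 17)|²=29]]
   so A = (16, 12)
3. D_x = 6  [[BC ⟂ CD ⇒ -10x+4y-4=0] ∩ [|D−(8, 21)|²=29]]
4. D_y = 16  [[BC ⟂ CD ⇒ -10x+4y-4=0] ∩ [|D−(8, 21)|²=29]]
   so D = (6, 16)

A = (16, 12)
D = (6, 16)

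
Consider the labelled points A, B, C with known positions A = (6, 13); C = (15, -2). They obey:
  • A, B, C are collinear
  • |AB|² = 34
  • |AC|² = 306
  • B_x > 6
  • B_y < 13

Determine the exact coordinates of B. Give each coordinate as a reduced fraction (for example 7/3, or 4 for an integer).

1. B_x = 9  [[A, B, C are collinear ⇒ -15x-9y+207=0] ∩ [|B−(6, 13)|²=34]]
2. B_y = 8  [[A, B, C are collinear ⇒ -15x-9y+207=0] ∩ [|B−(6, 13)|²=34]]
   so B = (9, 8)

B = (9, 8)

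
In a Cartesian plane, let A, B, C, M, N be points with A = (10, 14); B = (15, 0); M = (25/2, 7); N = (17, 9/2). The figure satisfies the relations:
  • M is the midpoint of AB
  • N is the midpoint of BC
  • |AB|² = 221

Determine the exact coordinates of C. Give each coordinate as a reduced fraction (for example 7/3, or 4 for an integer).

1. C_x = 19  [C = 2·N−B = 2·(17, 9/2)−(15, 0)]
2. C_y = 9  [C = 2·N−B = 2·(17, 9/2)−(15, 0)]
   so C = (19, 9)

C = (19, 9)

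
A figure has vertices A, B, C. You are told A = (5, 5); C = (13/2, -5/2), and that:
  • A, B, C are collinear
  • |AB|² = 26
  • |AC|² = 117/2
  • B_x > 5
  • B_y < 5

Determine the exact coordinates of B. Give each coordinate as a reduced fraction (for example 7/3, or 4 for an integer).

1. B_x = 6  [[A, B, C are collinear ⇒ -15/2x-3/2y+45=0] ∩ [|B−(5, 5)|²=26]]
2. B_y = 0  [[A, B, C are collinear ⇒ -15/2x-3/2y+45=0] ∩ [|B−(5, 5)|²=26]]
   so B = (6, 0)

B = (6, 0)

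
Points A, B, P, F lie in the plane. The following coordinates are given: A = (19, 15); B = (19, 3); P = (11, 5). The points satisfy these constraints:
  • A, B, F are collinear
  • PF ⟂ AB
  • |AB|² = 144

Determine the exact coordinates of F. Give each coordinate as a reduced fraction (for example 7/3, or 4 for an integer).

1. F_x = 19  [[A, B, F are collinear ⇒ 12x-228=0] ∩ [PF ⟂ AB ⇒ -12y+60=0]]
2. F_y = 5  [[A, B, F are collinear ⇒ 12x-228=0] ∩ [PF ⟂ AB ⇒ -12y+60=0]]
   so F = (19, 5)

F = (19, 5)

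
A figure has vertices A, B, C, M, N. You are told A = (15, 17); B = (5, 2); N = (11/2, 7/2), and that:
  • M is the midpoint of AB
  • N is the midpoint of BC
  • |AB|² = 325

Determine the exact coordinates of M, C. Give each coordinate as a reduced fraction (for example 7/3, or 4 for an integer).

M = (10, 19/2)
C = (6, 5)

1. M_x = 10  [2·M = A+B = (15, 17)+(5, 2)]
2. M_y = 19/2  [2·M = A+B = (15, 17)+(5, 2)]
   so M = (10, 19/2)
3. C_x = 6  [C = 2·N−B = 2·(11/2, 7/2)−(5, 2)]
4. C_y = 5  [C = 2·N−B = 2·(11/2, 7/2)−(5, 2)]
   so C = (6, 5)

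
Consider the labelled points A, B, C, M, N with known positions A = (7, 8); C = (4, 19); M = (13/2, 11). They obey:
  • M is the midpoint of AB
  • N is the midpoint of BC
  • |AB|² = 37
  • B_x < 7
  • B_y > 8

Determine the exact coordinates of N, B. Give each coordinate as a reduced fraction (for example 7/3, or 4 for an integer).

1. B_x = 6  [B = 2·M−A = 2·(13/2, 11)−(7, 8)]
2. B_y = 14  [B = 2·M−A = 2·(13/2, 11)−(7, 8)]
   so B = (6, 14)
3. N_x = 5  [2·N = B+C = (6, 14)+(4, 19)]
4. N_y = 33/2  [2·N = B+C = (6, 14)+(4, 19)]
   so N = (5, 33/2)

N = (5, 33/2)
B = (6, 14)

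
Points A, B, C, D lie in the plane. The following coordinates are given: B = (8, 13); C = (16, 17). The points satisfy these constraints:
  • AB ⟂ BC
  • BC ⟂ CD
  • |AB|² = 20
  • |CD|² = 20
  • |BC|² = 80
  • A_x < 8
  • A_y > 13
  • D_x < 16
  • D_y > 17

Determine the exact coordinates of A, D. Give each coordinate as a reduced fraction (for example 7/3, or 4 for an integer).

1. A_x = 6  [[AB ⟂ BC ⇒ -8x-4y+116=0] ∩ [|A−(8, 13)|²=20]]
2. A_y = 17  [[AB ⟂ BC ⇒ -8x-4y+116=0] ∩ [|A−(8, 13)|²=20]]
   so A = (6, 17)
3. D_x = 14  [[BC ⟂ CD ⇒ 8x+4y-196=0] ∩ [|D−(16, 17)|²=20]]
4. D_y = 21  [[BC ⟂ CD ⇒ 8x+4y-196=0] ∩ [|D−(16, 17)|²=20]]
   so D = (14, 21)

A = (6, 17)
D = (14, 21)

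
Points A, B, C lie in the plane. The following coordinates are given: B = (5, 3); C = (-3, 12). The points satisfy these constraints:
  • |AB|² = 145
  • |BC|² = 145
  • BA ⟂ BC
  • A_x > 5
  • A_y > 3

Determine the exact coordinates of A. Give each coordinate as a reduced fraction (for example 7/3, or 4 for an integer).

1. A_x = 14  [[BA ⟂ BC ⇒ -8x+9y+13=0] ∩ [|A−(5, 3)|²=145]]
2. A_y = 11  [[BA ⟂ BC ⇒ -8x+9y+13=0] ∩ [|A−(5, 3)|²=145]]
   so A = (14, 11)

A = (14, 11)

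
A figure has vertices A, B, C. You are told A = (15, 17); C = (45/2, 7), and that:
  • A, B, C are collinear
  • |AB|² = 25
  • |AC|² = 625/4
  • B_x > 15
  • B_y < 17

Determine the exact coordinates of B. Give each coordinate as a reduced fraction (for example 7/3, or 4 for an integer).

1. B_x = 18  [[A, B, C are collinear ⇒ -10x-15/2y+555/2=0] ∩ [|B−(15, 17)|²=25]]
2. B_y = 13  [[A, B, C are collinear ⇒ -10x-15/2y+555/2=0] ∩ [|B−(15, 17)|²=25]]
   so B = (18, 13)

B = (18, 13)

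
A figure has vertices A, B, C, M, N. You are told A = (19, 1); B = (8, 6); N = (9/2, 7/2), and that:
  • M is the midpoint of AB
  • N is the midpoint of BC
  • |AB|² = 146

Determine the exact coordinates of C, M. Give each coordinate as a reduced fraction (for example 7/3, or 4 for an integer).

C = (1, 1)
M = (27/2, 7/2)

1. M_x = 27/2  [2·M = A+B = (19, 1)+(8, 6)]
2. M_y = 7/2  [2·M = A+B = (19, 1)+(8, 6)]
   so M = (27/2, 7/2)
3. C_x = 1  [C = 2·N−B = 2·(9/2, 7/2)−(8, 6)]
4. C_y = 1  [C = 2·N−B = 2·(9/2, 7/2)−(8, 6)]
   so C = (1, 1)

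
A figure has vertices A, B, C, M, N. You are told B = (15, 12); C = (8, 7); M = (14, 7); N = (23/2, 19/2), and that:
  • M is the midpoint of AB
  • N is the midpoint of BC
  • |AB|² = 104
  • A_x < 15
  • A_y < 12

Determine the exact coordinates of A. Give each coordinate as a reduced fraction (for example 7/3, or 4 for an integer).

A = (13, 2)

1. A_x = 13  [A = 2·M−B = 2·(14, 7)−(15, 12)]
2. A_y = 2  [A = 2·M−B = 2·(14, 7)−(15, 12)]
   so A = (13, 2)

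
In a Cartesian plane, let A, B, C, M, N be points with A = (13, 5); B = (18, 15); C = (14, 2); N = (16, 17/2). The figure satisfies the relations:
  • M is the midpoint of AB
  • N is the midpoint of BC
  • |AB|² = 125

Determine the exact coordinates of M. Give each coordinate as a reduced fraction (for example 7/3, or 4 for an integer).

M = (31/2, 10)

1. M_x = 31/2  [2·M = A+B = (13, 5)+(18, 15)]
2. M_y = 10  [2·M = A+B = (13, 5)+(18, 15)]
   so M = (31/2, 10)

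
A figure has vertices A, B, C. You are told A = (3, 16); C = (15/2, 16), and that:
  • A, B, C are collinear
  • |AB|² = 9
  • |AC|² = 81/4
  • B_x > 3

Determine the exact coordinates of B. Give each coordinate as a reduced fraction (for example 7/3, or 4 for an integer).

1. B_x = 6  [[A, B, C are collinear ⇒ -9/2y+72=0] ∩ [|B−(3, 16)|²=9]]
2. B_y = 16  [[A, B, C are collinear ⇒ -9/2y+72=0] ∩ [|B−(3, 16)|²=9]]
   so B = (6, 16)

B = (6, 16)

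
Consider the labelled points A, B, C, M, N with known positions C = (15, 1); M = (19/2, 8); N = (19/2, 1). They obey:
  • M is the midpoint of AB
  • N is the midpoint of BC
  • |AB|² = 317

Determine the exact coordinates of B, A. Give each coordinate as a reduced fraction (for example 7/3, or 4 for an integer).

1. B_x = 4  [B = 2·N−C = 2·(19/2, 1)−(15, 1)]
2. B_y = 1  [B = 2·N−C = 2·(19/2, 1)−(15, 1)]
   so B = (4, 1)
3. A_x = 15  [A = 2·M−B = 2·(19/2, 8)−(4, 1)]
4. A_y = 15  [A = 2·M−B = 2·(19/2, 8)−(4, 1)]
   so A = (15, 15)

B = (4, 1)
A = (15, 15)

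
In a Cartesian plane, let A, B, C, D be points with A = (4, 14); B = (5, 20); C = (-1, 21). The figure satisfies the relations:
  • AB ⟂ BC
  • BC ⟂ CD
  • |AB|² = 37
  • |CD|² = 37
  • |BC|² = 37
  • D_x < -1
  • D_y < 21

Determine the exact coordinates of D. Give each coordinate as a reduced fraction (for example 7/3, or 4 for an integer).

D = (-2, 15)

1. D_x = -2  [[BC ⟂ CD ⇒ -6x+1y-27=0] ∩ [|D−(-1, 21)|²=37]]
2. D_y = 15  [[BC ⟂ CD ⇒ -6x+1y-27=0] ∩ [|D−(-1, 21)|²=37]]
   so D = (-2, 15)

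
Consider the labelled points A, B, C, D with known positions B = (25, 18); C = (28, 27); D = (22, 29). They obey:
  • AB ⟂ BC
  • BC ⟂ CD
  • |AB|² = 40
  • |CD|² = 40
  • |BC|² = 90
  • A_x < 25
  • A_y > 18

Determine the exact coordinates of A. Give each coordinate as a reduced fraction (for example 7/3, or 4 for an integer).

A = (19, 20)

1. A_x = 19  [[AB ⟂ BC ⇒ -3x-9y+237=0] ∩ [|A−(25, 18)|²=40]]
2. A_y = 20  [[AB ⟂ BC ⇒ -3x-9y+237=0] ∩ [|A−(25, 18)|²=40]]
   so A = (19, 20)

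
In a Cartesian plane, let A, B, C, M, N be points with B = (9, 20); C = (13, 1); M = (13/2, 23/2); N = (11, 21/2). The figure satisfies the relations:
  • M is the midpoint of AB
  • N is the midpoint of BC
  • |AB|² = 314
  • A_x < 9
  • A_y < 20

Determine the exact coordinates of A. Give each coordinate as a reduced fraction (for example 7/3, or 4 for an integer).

A = (4, 3)

1. A_x = 4  [A = 2·M−B = 2·(13/2, 23/2)−(9, 20)]
2. A_y = 3  [A = 2·M−B = 2·(13/2, 23/2)−(9, 20)]
   so A = (4, 3)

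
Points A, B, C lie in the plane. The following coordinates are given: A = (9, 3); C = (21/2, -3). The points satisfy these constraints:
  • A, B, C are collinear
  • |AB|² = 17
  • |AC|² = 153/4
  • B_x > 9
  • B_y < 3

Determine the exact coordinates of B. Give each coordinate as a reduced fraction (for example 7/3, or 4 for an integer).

B = (10, -1)

1. B_x = 10  [[A, B, C are collinear ⇒ -6x-3/2y+117/2=0] ∩ [|B−(9, 3)|²=17]]
2. B_y = -1  [[A, B, C are collinear ⇒ -6x-3/2y+117/2=0] ∩ [|B−(9, 3)|²=17]]
   so B = (10, -1)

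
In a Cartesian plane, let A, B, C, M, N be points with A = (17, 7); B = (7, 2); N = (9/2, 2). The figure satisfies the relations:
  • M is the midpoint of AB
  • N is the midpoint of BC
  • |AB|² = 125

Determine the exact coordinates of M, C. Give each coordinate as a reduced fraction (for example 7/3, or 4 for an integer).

1. M_x = 12  [2·M = A+B = (17, 7)+(7, 2)]
2. M_y = 9/2  [2·M = A+B = (17, 7)+(7, 2)]
   so M = (12, 9/2)
3. C_x = 2  [C = 2·N−B = 2·(9/2, 2)−(7, 2)]
4. C_y = 2  [C = 2·N−B = 2·(9/2, 2)−(7, 2)]
   so C = (2, 2)

M = (12, 9/2)
C = (2, 2)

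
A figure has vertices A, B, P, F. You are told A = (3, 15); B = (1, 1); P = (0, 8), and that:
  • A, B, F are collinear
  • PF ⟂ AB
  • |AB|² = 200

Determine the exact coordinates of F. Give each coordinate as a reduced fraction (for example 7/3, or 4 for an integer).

F = (49/25, 193/25)

1. F_x = 49/25  [[A, B, F are collinear ⇒ 14x-2y-12=0] ∩ [PF ⟂ AB ⇒ -2x-14y+112=0]]
2. F_y = 193/25  [[A, B, F are collinear ⇒ 14x-2y-12=0] ∩ [PF ⟂ AB ⇒ -2x-14y+112=0]]
   so F = (49/25, 193/25)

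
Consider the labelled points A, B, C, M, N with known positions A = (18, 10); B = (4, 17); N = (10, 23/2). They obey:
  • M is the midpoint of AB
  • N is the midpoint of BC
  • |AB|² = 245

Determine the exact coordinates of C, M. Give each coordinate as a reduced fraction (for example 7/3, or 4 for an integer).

C = (16, 6)
M = (11, 27/2)

1. M_x = 11  [2·M = A+B = (18, 10)+(4, 17)]
2. M_y = 27/2  [2·M = A+B = (18, 10)+(4, 17)]
   so M = (11, 27/2)
3. C_x = 16  [C = 2·N−B = 2·(10, 23/2)−(4, 17)]
4. C_y = 6  [C = 2·N−B = 2·(10, 23/2)−(4, 17)]
   so C = (16, 6)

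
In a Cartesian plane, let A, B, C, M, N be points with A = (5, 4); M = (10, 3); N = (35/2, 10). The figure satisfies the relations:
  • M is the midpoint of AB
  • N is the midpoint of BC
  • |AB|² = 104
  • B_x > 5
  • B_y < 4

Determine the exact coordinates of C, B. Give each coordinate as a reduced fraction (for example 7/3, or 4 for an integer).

1. B_x = 15  [B = 2·M−A = 2·(10, 3)−(5, 4)]
2. B_y = 2  [B = 2·M−A = 2·(10, 3)−(5, 4)]
   so B = (15, 2)
3. C_x = 20  [C = 2·N−B = 2·(35/2, 10)−(15, 2)]
4. C_y = 18  [C = 2·N−B = 2·(35/2, 10)−(15, 2)]
   so C = (20, 18)

C = (20, 18)
B = (15, 2)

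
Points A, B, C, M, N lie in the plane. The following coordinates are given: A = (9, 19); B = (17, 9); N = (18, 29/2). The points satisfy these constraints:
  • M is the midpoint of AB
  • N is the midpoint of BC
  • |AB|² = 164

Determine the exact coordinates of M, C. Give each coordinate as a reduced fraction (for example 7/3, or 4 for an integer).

1. M_x = 13  [2·M = A+B = (9, 19)+(17, 9)]
2. M_y = 14  [2·M = A+B = (9, 19)+(17, 9)]
   so M = (13, 14)
3. C_x = 19  [C = 2·N−B = 2·(18, 29/2)−(17, 9)]
4. C_y = 20  [C = 2·N−B = 2·(18, 29/2)−(17, 9)]
   so C = (19, 20)

M = (13, 14)
C = (19, 20)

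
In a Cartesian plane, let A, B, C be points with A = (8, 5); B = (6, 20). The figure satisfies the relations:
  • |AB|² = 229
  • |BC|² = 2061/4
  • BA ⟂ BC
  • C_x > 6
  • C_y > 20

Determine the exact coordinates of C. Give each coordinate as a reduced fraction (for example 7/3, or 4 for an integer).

C = (57/2, 23)

1. C_x = 57/2  [[BA ⟂ BC ⇒ 2x-15y+288=0] ∩ [|C−(6, 20)|²=2061/4]]
2. C_y = 23  [[BA ⟂ BC ⇒ 2x-15y+288=0] ∩ [|C−(6, 20)|²=2061/4]]
   so C = (57/2, 23)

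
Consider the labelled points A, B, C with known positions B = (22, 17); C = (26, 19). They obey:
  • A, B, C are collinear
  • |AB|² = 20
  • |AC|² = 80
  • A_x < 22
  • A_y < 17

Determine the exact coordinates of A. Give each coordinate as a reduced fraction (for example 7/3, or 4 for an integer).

1. A_x = 18  [[A, B, C are collinear ⇒ -2x+4y-24=0] ∩ [|A−(22, 17)|²=20]]
2. A_y = 15  [[A, B, C are collinear ⇒ -2x+4y-24=0] ∩ [|A−(22, 17)|²=20]]
   so A = (18, 15)

A = (18, 15)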